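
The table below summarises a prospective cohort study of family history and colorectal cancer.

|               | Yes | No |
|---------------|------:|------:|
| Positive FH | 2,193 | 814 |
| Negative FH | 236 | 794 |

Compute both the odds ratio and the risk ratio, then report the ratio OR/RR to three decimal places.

Cells: a = 2193, b = 814, c = 236, d = 794.
OR = (2193·794)/(814·236) = 1741242/192104 = 9.06406
Risk in exposed = 2193/3007 = 0.72930; risk in unexposed = 236/1030 = 0.22913; RR = 3.18295
OR/RR = 9.06406 / 3.18295 = 2.84769
The outcome is not rare, so the OR lies further from 1 than the RR.

2.848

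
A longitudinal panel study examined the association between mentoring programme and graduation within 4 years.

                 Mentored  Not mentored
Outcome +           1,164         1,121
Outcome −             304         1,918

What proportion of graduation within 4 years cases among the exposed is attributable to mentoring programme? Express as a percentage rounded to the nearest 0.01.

53.48

Reading the table with exposure as columns: a = 1164 (Mentored, case), b = 304 (Mentored, non-case), c = 1121 (Not mentored, case), d = 1918.
Risk in exposed = 1164/1468 = 0.79292; risk in unexposed = 1121/3039 = 0.36887.
RR = 0.79292/0.36887 = 2.14957
AR% = (RR − 1)/RR × 100 = (2.14957 − 1)/2.14957 × 100 = 53.4791%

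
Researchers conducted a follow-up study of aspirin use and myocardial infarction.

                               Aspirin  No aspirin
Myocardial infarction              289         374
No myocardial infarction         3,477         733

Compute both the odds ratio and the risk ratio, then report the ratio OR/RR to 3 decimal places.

0.717

Reading the table with exposure as columns: a = 289 (Aspirin, case), b = 3477 (Aspirin, non-case), c = 374 (No aspirin, case), d = 733.
OR = (289·733)/(3477·374) = 211837/1300398 = 0.16290
Risk in exposed = 289/3766 = 0.07674; risk in unexposed = 374/1107 = 0.33785; RR = 0.22714
OR/RR = 0.16290 / 0.22714 = 0.71719
The outcome is not rare, so the OR lies further from 1 than the RR.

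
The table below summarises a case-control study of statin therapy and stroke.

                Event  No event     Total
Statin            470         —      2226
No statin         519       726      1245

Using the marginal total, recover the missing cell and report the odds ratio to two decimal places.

The missing cell is in the exposed row: 2226 − 470 = 1756.
So a = 470, b = 1756, c = 519, d = 726.
OR = (a·d)/(b·c) = (470 × 726) / (1756 × 519) = 341220 / 911364 = 0.37441

0.37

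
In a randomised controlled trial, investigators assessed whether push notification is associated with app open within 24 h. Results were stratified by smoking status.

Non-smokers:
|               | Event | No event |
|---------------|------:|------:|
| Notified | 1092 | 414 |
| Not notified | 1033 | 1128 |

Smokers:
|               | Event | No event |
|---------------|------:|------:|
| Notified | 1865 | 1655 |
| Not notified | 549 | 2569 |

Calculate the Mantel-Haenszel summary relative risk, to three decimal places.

2.124

RR_MH = Σ(aᵢ·n₀ᵢ/nᵢ) / Σ(cᵢ·n₁ᵢ/nᵢ), with n₁ᵢ = aᵢ+bᵢ (exposed), n₀ᵢ = cᵢ+dᵢ (unexposed), nᵢ = n₁ᵢ+n₀ᵢ.
Stratum 1 (Non-smokers): n₁ = 1506, n₀ = 2161, n = 3667; a·n₀/n = 1092·2161/3667 = 643.5266; c·n₁/n = 1033·1506/3667 = 424.2427
Stratum 2 (Smokers): n₁ = 3520, n₀ = 3118, n = 6638; a·n₀/n = 1865·3118/6638 = 876.0274; c·n₁/n = 549·3520/6638 = 291.1238
RR_MH = (643.5266 + 876.0274) / (424.2427 + 291.1238) = 1519.5540 / 715.3665 = 2.12416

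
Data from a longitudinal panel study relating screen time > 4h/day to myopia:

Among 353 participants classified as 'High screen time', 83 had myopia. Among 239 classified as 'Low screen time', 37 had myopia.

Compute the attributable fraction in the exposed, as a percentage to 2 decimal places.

From the description: a = 83, b = 270, c = 37, d = 202.
Risk in exposed = 83/353 = 0.23513; risk in unexposed = 37/239 = 0.15481.
RR = 0.23513/0.15481 = 1.51880
AR% = (RR − 1)/RR × 100 = (1.51880 − 1)/1.51880 × 100 = 34.1584%

34.16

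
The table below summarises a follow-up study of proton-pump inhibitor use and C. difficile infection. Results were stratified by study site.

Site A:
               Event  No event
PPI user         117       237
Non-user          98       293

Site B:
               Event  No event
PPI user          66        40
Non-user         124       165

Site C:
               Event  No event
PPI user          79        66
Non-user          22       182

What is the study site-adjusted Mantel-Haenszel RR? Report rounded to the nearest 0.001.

1.752

RR_MH = Σ(aᵢ·n₀ᵢ/nᵢ) / Σ(cᵢ·n₁ᵢ/nᵢ), with n₁ᵢ = aᵢ+bᵢ (exposed), n₀ᵢ = cᵢ+dᵢ (unexposed), nᵢ = n₁ᵢ+n₀ᵢ.
Stratum 1 (Site A): n₁ = 354, n₀ = 391, n = 745; a·n₀/n = 117·391/745 = 61.4054; c·n₁/n = 98·354/745 = 46.5664
Stratum 2 (Site B): n₁ = 106, n₀ = 289, n = 395; a·n₀/n = 66·289/395 = 48.2886; c·n₁/n = 124·106/395 = 33.2759
Stratum 3 (Site C): n₁ = 145, n₀ = 204, n = 349; a·n₀/n = 79·204/349 = 46.1777; c·n₁/n = 22·145/349 = 9.1404
RR_MH = (61.4054 + 48.2886 + 46.1777) / (46.5664 + 33.2759 + 9.1404) = 155.8716 / 88.9828 = 1.75171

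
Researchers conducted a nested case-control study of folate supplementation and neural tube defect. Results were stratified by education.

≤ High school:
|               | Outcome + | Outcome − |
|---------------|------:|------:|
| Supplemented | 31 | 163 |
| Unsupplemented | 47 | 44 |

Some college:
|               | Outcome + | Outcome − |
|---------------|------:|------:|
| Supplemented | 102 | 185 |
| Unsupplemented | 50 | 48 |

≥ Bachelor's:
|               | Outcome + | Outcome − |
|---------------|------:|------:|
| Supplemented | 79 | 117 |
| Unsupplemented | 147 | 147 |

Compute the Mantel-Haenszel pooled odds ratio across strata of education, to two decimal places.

0.48

OR_MH = Σ(aᵢdᵢ/nᵢ) / Σ(bᵢcᵢ/nᵢ), where nᵢ is the stratum total.
Stratum 1 (≤ High school): n = 285; a·d/n = 31·44/285 = 4.7860; b·c/n = 163·47/285 = 26.8807
Stratum 2 (Some college): n = 385; a·d/n = 102·48/385 = 12.7169; b·c/n = 185·50/385 = 24.0260
Stratum 3 (≥ Bachelor's): n = 490; a·d/n = 79·147/490 = 23.7000; b·c/n = 117·147/490 = 35.1000
OR_MH = (4.7860 + 12.7169 + 23.7000) / (26.8807 + 24.0260 + 35.1000) = 41.2028 / 86.0067 = 0.47907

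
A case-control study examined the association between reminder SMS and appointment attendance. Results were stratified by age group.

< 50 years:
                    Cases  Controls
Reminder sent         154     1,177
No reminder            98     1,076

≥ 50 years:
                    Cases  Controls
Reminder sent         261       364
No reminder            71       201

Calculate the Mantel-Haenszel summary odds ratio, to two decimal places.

OR_MH = Σ(aᵢdᵢ/nᵢ) / Σ(bᵢcᵢ/nᵢ), where nᵢ is the stratum total.
Stratum 1 (< 50 years): n = 2505; a·d/n = 154·1076/2505 = 66.1493; b·c/n = 1177·98/2505 = 46.0463
Stratum 2 (≥ 50 years): n = 897; a·d/n = 261·201/897 = 58.4849; b·c/n = 364·71/897 = 28.8116
OR_MH = (66.1493 + 58.4849) / (46.0463 + 28.8116) = 124.6343 / 74.8579 = 1.66494

1.66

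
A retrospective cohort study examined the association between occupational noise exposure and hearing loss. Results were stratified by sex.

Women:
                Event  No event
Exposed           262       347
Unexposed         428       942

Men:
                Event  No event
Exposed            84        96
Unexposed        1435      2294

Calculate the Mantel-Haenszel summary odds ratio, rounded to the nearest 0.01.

1.58

OR_MH = Σ(aᵢdᵢ/nᵢ) / Σ(bᵢcᵢ/nᵢ), where nᵢ is the stratum total.
Stratum 1 (Women): n = 1979; a·d/n = 262·942/1979 = 124.7115; b·c/n = 347·428/1979 = 75.0460
Stratum 2 (Men): n = 3909; a·d/n = 84·2294/3909 = 49.2955; b·c/n = 96·1435/3909 = 35.2417
OR_MH = (124.7115 + 49.2955) / (75.0460 + 35.2417) = 174.0069 / 110.2877 = 1.57775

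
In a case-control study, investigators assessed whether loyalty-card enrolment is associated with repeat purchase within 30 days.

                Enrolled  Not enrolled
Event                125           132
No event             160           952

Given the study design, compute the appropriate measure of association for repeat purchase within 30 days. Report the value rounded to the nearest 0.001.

5.634

Reading the table with exposure as columns: a = 125 (Enrolled, case), b = 160 (Enrolled, non-case), c = 132 (Not enrolled, case), d = 952.
This is a case-control study: participants were sampled on outcome status, so risks in the source population cannot be estimated directly — relative risk is not valid here. The odds ratio is the appropriate measure.
OR = (a·d)/(b·c) = (125 × 952) / (160 × 132) = 119000 / 21120 = 5.63447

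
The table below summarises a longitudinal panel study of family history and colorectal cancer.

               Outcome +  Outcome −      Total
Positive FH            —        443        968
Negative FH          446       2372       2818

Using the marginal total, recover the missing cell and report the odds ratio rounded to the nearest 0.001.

The missing cell is in the exposed row: 968 − 443 = 525.
So a = 525, b = 443, c = 446, d = 2372.
OR = (a·d)/(b·c) = (525 × 2372) / (443 × 446) = 1245300 / 197578 = 6.30283

6.303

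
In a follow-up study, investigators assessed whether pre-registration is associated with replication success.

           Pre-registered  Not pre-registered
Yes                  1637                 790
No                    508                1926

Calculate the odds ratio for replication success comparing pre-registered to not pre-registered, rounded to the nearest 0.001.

7.856

Reading the table with exposure as columns: a = 1637 (Pre-registered, case), b = 508 (Pre-registered, non-case), c = 790 (Not pre-registered, case), d = 1926.
OR = (a·d)/(b·c) = (1637 × 1926) / (508 × 790) = 3152862 / 401320 = 7.85623
The odds of replication success are about 7.86 times as high in the pre-registered group.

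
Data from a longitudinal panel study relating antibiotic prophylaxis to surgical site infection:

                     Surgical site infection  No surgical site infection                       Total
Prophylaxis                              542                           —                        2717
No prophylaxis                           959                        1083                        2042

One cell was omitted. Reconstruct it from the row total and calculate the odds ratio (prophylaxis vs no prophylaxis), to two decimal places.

The missing cell is in the exposed row: 2717 − 542 = 2175.
So a = 542, b = 2175, c = 959, d = 1083.
OR = (a·d)/(b·c) = (542 × 1083) / (2175 × 959) = 586986 / 2085825 = 0.28142

0.28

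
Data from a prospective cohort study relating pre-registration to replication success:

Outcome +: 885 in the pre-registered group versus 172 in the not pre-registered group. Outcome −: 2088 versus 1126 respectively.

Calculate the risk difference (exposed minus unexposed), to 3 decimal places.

From the description: a = 885, b = 2088, c = 172, d = 1126.
Risk in exposed = 885/2973 = 0.297679; risk in unexposed = 172/1298 = 0.132512.
Risk difference = 0.297679 − 0.132512 = 0.165168

0.165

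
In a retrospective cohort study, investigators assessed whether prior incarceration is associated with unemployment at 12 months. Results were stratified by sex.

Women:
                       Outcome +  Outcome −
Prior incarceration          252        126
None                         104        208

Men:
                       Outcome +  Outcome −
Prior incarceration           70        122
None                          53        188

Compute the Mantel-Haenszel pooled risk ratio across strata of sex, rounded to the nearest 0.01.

1.90

RR_MH = Σ(aᵢ·n₀ᵢ/nᵢ) / Σ(cᵢ·n₁ᵢ/nᵢ), with n₁ᵢ = aᵢ+bᵢ (exposed), n₀ᵢ = cᵢ+dᵢ (unexposed), nᵢ = n₁ᵢ+n₀ᵢ.
Stratum 1 (Women): n₁ = 378, n₀ = 312, n = 690; a·n₀/n = 252·312/690 = 113.9478; c·n₁/n = 104·378/690 = 56.9739
Stratum 2 (Men): n₁ = 192, n₀ = 241, n = 433; a·n₀/n = 70·241/433 = 38.9607; c·n₁/n = 53·192/433 = 23.5012
RR_MH = (113.9478 + 38.9607) / (56.9739 + 23.5012) = 152.9086 / 80.4751 = 1.90007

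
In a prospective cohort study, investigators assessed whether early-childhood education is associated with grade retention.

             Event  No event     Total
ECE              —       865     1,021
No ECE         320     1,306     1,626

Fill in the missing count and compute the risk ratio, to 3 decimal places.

0.776

The missing cell is in the exposed row: 1021 − 865 = 156.
So a = 156, b = 865, c = 320, d = 1306.
RR = [a/(a+b)] / [c/(c+d)] = (156/1021) / (320/1626) = 0.15279/0.19680 = 0.77637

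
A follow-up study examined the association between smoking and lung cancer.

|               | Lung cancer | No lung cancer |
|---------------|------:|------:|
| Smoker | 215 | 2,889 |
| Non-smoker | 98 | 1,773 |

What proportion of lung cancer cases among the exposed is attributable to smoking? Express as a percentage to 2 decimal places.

Cells: a = 215, b = 2889, c = 98, d = 1773.
Risk in exposed = 215/3104 = 0.06927; risk in unexposed = 98/1871 = 0.05238.
RR = 0.06927/0.05238 = 1.32240
AR% = (RR − 1)/RR × 100 = (1.32240 − 1)/1.32240 × 100 = 24.3802%

24.38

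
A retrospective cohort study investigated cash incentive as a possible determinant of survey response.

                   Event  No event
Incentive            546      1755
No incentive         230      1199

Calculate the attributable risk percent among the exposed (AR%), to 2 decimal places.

Cells: a = 546, b = 1755, c = 230, d = 1199.
Risk in exposed = 546/2301 = 0.23729; risk in unexposed = 230/1429 = 0.16095.
RR = 0.23729/0.16095 = 1.47428
AR% = (RR − 1)/RR × 100 = (1.47428 − 1)/1.47428 × 100 = 32.1703%

32.17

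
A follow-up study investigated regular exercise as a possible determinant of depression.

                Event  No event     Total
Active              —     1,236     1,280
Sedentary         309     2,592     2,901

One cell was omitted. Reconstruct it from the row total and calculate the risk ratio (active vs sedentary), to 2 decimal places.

0.32

The missing cell is in the exposed row: 1280 − 1236 = 44.
So a = 44, b = 1236, c = 309, d = 2592.
RR = [a/(a+b)] / [c/(c+d)] = (44/1280) / (309/2901) = 0.03438/0.10651 = 0.32272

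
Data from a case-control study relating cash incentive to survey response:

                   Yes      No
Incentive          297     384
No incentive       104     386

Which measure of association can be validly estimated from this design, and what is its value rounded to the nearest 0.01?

Cells: a = 297, b = 384, c = 104, d = 386.
This is a case-control study: participants were sampled on outcome status, so risks in the source population cannot be estimated directly — relative risk is not valid here. The odds ratio is the appropriate measure.
OR = (a·d)/(b·c) = (297 × 386) / (384 × 104) = 114642 / 39936 = 2.87064

2.87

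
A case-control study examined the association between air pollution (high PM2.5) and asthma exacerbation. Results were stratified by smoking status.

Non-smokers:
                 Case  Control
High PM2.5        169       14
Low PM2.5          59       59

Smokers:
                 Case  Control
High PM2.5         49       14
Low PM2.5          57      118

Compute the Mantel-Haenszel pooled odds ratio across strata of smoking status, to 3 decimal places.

9.418

OR_MH = Σ(aᵢdᵢ/nᵢ) / Σ(bᵢcᵢ/nᵢ), where nᵢ is the stratum total.
Stratum 1 (Non-smokers): n = 301; a·d/n = 169·59/301 = 33.1262; b·c/n = 14·59/301 = 2.7442
Stratum 2 (Smokers): n = 238; a·d/n = 49·118/238 = 24.2941; b·c/n = 14·57/238 = 3.3529
OR_MH = (33.1262 + 24.2941) / (2.7442 + 3.3529) = 57.4204 / 6.0971 = 9.41761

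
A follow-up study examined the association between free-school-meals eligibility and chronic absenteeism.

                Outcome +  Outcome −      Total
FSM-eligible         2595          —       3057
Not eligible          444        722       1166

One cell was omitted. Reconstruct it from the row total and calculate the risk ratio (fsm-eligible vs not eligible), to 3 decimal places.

The missing cell is in the exposed row: 3057 − 2595 = 462.
So a = 2595, b = 462, c = 444, d = 722.
RR = [a/(a+b)] / [c/(c+d)] = (2595/3057) / (444/1166) = 0.84887/0.38079 = 2.22924

2.229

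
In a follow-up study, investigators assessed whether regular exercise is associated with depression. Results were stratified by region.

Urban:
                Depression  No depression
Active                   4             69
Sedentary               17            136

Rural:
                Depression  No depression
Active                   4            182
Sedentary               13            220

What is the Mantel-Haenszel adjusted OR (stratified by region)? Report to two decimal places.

OR_MH = Σ(aᵢdᵢ/nᵢ) / Σ(bᵢcᵢ/nᵢ), where nᵢ is the stratum total.
Stratum 1 (Urban): n = 226; a·d/n = 4·136/226 = 2.4071; b·c/n = 69·17/226 = 5.1903
Stratum 2 (Rural): n = 419; a·d/n = 4·220/419 = 2.1002; b·c/n = 182·13/419 = 5.6468
OR_MH = (2.4071 + 2.1002) / (5.1903 + 5.6468) = 4.5073 / 10.8370 = 0.41592

0.42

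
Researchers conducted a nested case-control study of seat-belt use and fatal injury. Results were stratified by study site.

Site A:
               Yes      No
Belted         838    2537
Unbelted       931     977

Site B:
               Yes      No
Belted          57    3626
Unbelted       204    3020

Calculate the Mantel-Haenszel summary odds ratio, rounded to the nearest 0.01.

OR_MH = Σ(aᵢdᵢ/nᵢ) / Σ(bᵢcᵢ/nᵢ), where nᵢ is the stratum total.
Stratum 1 (Site A): n = 5283; a·d/n = 838·977/5283 = 154.9737; b·c/n = 2537·931/5283 = 447.0844
Stratum 2 (Site B): n = 6907; a·d/n = 57·3020/6907 = 24.9225; b·c/n = 3626·204/6907 = 107.0948
OR_MH = (154.9737 + 24.9225) / (447.0844 + 107.0948) = 179.8962 / 554.1793 = 0.32462

0.32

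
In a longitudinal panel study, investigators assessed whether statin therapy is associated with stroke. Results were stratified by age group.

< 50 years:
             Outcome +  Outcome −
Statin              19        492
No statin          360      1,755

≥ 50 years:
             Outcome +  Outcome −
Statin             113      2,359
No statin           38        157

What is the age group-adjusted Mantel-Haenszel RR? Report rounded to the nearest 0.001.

0.224

RR_MH = Σ(aᵢ·n₀ᵢ/nᵢ) / Σ(cᵢ·n₁ᵢ/nᵢ), with n₁ᵢ = aᵢ+bᵢ (exposed), n₀ᵢ = cᵢ+dᵢ (unexposed), nᵢ = n₁ᵢ+n₀ᵢ.
Stratum 1 (< 50 years): n₁ = 511, n₀ = 2115, n = 2626; a·n₀/n = 19·2115/2626 = 15.3027; c·n₁/n = 360·511/2626 = 70.0533
Stratum 2 (≥ 50 years): n₁ = 2472, n₀ = 195, n = 2667; a·n₀/n = 113·195/2667 = 8.2621; c·n₁/n = 38·2472/2667 = 35.2216
RR_MH = (15.3027 + 8.2621) / (70.0533 + 35.2216) = 23.5648 / 105.2749 = 0.22384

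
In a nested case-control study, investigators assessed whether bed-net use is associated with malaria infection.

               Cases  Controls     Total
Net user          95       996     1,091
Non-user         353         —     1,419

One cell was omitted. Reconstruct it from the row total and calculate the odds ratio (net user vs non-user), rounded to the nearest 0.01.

0.29

The missing cell is in the unexposed row: 1419 − 353 = 1066.
So a = 95, b = 996, c = 353, d = 1066.
OR = (a·d)/(b·c) = (95 × 1066) / (996 × 353) = 101270 / 351588 = 0.28804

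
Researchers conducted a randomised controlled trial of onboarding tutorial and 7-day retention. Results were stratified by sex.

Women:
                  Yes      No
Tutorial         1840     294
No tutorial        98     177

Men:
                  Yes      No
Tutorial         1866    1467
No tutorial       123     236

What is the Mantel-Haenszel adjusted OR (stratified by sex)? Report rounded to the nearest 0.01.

4.18

OR_MH = Σ(aᵢdᵢ/nᵢ) / Σ(bᵢcᵢ/nᵢ), where nᵢ is the stratum total.
Stratum 1 (Women): n = 2409; a·d/n = 1840·177/2409 = 135.1930; b·c/n = 294·98/2409 = 11.9601
Stratum 2 (Men): n = 3692; a·d/n = 1866·236/3692 = 119.2784; b·c/n = 1467·123/3692 = 48.8735
OR_MH = (135.1930 + 119.2784) / (11.9601 + 48.8735) = 254.4715 / 60.8337 = 4.18307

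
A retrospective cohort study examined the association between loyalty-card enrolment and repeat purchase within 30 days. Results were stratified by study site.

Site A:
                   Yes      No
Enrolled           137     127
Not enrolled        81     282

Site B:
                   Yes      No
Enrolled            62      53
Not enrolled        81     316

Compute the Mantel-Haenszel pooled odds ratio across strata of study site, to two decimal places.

OR_MH = Σ(aᵢdᵢ/nᵢ) / Σ(bᵢcᵢ/nᵢ), where nᵢ is the stratum total.
Stratum 1 (Site A): n = 627; a·d/n = 137·282/627 = 61.6172; b·c/n = 127·81/627 = 16.4067
Stratum 2 (Site B): n = 512; a·d/n = 62·316/512 = 38.2656; b·c/n = 53·81/512 = 8.3848
OR_MH = (61.6172 + 38.2656) / (16.4067 + 8.3848) = 99.8828 / 24.7915 = 4.02892

4.03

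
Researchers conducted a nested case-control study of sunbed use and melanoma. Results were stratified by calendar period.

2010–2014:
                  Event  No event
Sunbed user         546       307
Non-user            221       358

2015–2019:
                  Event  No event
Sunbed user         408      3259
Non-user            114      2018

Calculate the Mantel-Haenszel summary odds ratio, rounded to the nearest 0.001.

2.499

OR_MH = Σ(aᵢdᵢ/nᵢ) / Σ(bᵢcᵢ/nᵢ), where nᵢ is the stratum total.
Stratum 1 (2010–2014): n = 1432; a·d/n = 546·358/1432 = 136.5000; b·c/n = 307·221/1432 = 47.3792
Stratum 2 (2015–2019): n = 5799; a·d/n = 408·2018/5799 = 141.9803; b·c/n = 3259·114/5799 = 64.0673
OR_MH = (136.5000 + 141.9803) / (47.3792 + 64.0673) = 278.4803 / 111.4464 = 2.49878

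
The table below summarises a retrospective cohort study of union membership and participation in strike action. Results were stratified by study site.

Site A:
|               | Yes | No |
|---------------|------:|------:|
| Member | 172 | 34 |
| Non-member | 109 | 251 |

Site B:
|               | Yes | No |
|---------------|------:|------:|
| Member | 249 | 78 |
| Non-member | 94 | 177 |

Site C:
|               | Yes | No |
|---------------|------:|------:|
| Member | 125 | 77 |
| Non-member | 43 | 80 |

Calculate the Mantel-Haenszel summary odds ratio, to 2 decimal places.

6.23

OR_MH = Σ(aᵢdᵢ/nᵢ) / Σ(bᵢcᵢ/nᵢ), where nᵢ is the stratum total.
Stratum 1 (Site A): n = 566; a·d/n = 172·251/566 = 76.2756; b·c/n = 34·109/566 = 6.5477
Stratum 2 (Site B): n = 598; a·d/n = 249·177/598 = 73.7007; b·c/n = 78·94/598 = 12.2609
Stratum 3 (Site C): n = 325; a·d/n = 125·80/325 = 30.7692; b·c/n = 77·43/325 = 10.1877
OR_MH = (76.2756 + 73.7007 + 30.7692) / (6.5477 + 12.2609 + 10.1877) = 180.7455 / 28.9963 = 6.23341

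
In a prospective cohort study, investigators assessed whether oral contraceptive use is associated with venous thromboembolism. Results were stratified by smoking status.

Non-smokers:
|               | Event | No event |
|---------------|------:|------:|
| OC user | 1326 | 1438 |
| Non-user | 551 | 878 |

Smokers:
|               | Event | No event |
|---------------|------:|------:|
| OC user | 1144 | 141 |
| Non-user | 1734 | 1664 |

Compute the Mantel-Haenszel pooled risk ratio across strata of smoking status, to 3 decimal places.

RR_MH = Σ(aᵢ·n₀ᵢ/nᵢ) / Σ(cᵢ·n₁ᵢ/nᵢ), with n₁ᵢ = aᵢ+bᵢ (exposed), n₀ᵢ = cᵢ+dᵢ (unexposed), nᵢ = n₁ᵢ+n₀ᵢ.
Stratum 1 (Non-smokers): n₁ = 2764, n₀ = 1429, n = 4193; a·n₀/n = 1326·1429/4193 = 451.9089; c·n₁/n = 551·2764/4193 = 363.2158
Stratum 2 (Smokers): n₁ = 1285, n₀ = 3398, n = 4683; a·n₀/n = 1144·3398/4683 = 830.0901; c·n₁/n = 1734·1285/4683 = 475.8040
RR_MH = (451.9089 + 830.0901) / (363.2158 + 475.8040) = 1281.9990 / 839.0198 = 1.52797

1.528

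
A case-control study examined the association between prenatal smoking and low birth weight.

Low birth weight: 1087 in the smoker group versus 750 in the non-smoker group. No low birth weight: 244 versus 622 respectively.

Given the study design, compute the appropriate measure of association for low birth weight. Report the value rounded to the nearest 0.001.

3.695

From the description: a = 1087, b = 244, c = 750, d = 622.
This is a case-control study: participants were sampled on outcome status, so risks in the source population cannot be estimated directly — relative risk is not valid here. The odds ratio is the appropriate measure.
OR = (a·d)/(b·c) = (1087 × 622) / (244 × 750) = 676114 / 183000 = 3.69461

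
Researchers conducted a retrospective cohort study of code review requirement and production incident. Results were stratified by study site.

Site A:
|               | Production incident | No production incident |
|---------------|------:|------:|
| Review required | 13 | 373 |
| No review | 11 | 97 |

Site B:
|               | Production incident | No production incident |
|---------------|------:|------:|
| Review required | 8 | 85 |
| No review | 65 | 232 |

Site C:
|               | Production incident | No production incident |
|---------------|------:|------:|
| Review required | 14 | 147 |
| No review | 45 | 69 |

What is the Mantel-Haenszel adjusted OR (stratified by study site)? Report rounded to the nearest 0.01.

OR_MH = Σ(aᵢdᵢ/nᵢ) / Σ(bᵢcᵢ/nᵢ), where nᵢ is the stratum total.
Stratum 1 (Site A): n = 494; a·d/n = 13·97/494 = 2.5526; b·c/n = 373·11/494 = 8.3057
Stratum 2 (Site B): n = 390; a·d/n = 8·232/390 = 4.7590; b·c/n = 85·65/390 = 14.1667
Stratum 3 (Site C): n = 275; a·d/n = 14·69/275 = 3.5127; b·c/n = 147·45/275 = 24.0545
OR_MH = (2.5526 + 4.7590 + 3.5127) / (8.3057 + 14.1667 + 24.0545) = 10.8243 / 46.5269 = 0.23265

0.23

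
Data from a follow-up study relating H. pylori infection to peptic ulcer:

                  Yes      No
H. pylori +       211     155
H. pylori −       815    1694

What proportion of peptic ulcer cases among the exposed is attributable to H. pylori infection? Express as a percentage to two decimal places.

Cells: a = 211, b = 155, c = 815, d = 1694.
Risk in exposed = 211/366 = 0.57650; risk in unexposed = 815/2509 = 0.32483.
RR = 0.57650/0.32483 = 1.77478
AR% = (RR − 1)/RR × 100 = (1.77478 − 1)/1.77478 × 100 = 43.6550%

43.65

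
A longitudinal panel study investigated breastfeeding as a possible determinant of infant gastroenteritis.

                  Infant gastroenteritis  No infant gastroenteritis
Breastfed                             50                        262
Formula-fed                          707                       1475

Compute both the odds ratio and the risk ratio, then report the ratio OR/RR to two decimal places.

0.80

Cells: a = 50, b = 262, c = 707, d = 1475.
OR = (50·1475)/(262·707) = 73750/185234 = 0.39815
Risk in exposed = 50/312 = 0.16026; risk in unexposed = 707/2182 = 0.32401; RR = 0.49460
OR/RR = 0.39815 / 0.49460 = 0.80499
The outcome is not rare, so the OR lies further from 1 than the RR.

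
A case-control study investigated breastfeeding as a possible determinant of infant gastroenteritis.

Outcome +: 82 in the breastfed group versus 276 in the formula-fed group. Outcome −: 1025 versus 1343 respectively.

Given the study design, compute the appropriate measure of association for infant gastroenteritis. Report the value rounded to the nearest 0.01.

0.39

From the description: a = 82, b = 1025, c = 276, d = 1343.
This is a case-control study: participants were sampled on outcome status, so risks in the source population cannot be estimated directly — relative risk is not valid here. The odds ratio is the appropriate measure.
OR = (a·d)/(b·c) = (82 × 1343) / (1025 × 276) = 110126 / 282900 = 0.38928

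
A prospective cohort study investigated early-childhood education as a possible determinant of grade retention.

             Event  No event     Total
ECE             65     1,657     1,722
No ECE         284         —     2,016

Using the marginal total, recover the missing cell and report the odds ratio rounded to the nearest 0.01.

0.24

The missing cell is in the unexposed row: 2016 − 284 = 1732.
So a = 65, b = 1657, c = 284, d = 1732.
OR = (a·d)/(b·c) = (65 × 1732) / (1657 × 284) = 112580 / 470588 = 0.23923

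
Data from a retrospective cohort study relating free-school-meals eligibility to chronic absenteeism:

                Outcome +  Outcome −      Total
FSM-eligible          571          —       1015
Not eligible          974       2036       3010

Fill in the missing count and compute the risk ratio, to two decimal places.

1.74

The missing cell is in the exposed row: 1015 − 571 = 444.
So a = 571, b = 444, c = 974, d = 2036.
RR = [a/(a+b)] / [c/(c+d)] = (571/1015) / (974/3010) = 0.56256/0.32359 = 1.73851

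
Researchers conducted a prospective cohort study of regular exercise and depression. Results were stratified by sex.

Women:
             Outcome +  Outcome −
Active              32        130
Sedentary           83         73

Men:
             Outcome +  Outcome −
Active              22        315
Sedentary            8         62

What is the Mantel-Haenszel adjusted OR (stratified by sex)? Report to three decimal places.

0.267

OR_MH = Σ(aᵢdᵢ/nᵢ) / Σ(bᵢcᵢ/nᵢ), where nᵢ is the stratum total.
Stratum 1 (Women): n = 318; a·d/n = 32·73/318 = 7.3459; b·c/n = 130·83/318 = 33.9308
Stratum 2 (Men): n = 407; a·d/n = 22·62/407 = 3.3514; b·c/n = 315·8/407 = 6.1916
OR_MH = (7.3459 + 3.3514) / (33.9308 + 6.1916) = 10.6973 / 40.1225 = 0.26662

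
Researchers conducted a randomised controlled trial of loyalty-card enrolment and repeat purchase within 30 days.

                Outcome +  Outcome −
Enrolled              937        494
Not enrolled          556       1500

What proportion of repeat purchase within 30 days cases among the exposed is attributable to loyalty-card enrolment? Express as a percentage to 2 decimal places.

Cells: a = 937, b = 494, c = 556, d = 1500.
Risk in exposed = 937/1431 = 0.65479; risk in unexposed = 556/2056 = 0.27043.
RR = 0.65479/0.27043 = 2.42130
AR% = (RR − 1)/RR × 100 = (2.42130 − 1)/2.42130 × 100 = 58.6998%

58.70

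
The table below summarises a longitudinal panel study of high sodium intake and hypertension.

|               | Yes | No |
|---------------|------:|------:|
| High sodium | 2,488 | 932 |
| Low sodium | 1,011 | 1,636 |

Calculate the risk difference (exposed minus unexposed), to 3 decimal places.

0.346

Cells: a = 2488, b = 932, c = 1011, d = 1636.
Risk in exposed = 2488/3420 = 0.727485; risk in unexposed = 1011/2647 = 0.381942.
Risk difference = 0.727485 − 0.381942 = 0.345544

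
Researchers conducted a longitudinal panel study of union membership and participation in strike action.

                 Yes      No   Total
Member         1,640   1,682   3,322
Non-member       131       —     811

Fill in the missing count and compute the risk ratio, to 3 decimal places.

The missing cell is in the unexposed row: 811 − 131 = 680.
So a = 1640, b = 1682, c = 131, d = 680.
RR = [a/(a+b)] / [c/(c+d)] = (1640/3322) / (131/811) = 0.49368/0.16153 = 3.05628

3.056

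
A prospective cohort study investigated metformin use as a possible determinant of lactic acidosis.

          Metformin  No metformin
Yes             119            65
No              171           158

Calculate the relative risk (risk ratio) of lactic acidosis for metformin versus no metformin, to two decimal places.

Reading the table with exposure as columns: a = 119 (Metformin, case), b = 171 (Metformin, non-case), c = 65 (No metformin, case), d = 158.
Risk in exposed = 119/290 = 0.41034; risk in unexposed = 65/223 = 0.29148.
RR = 0.41034 / 0.29148 = 1.40780
The risk among the exposed is 1.41 times that among the unexposed.

1.41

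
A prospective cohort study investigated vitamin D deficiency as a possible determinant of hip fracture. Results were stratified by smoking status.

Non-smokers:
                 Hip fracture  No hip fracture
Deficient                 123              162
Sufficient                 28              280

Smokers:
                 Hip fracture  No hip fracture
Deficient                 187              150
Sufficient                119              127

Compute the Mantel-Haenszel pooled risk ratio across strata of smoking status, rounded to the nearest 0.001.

1.736

RR_MH = Σ(aᵢ·n₀ᵢ/nᵢ) / Σ(cᵢ·n₁ᵢ/nᵢ), with n₁ᵢ = aᵢ+bᵢ (exposed), n₀ᵢ = cᵢ+dᵢ (unexposed), nᵢ = n₁ᵢ+n₀ᵢ.
Stratum 1 (Non-smokers): n₁ = 285, n₀ = 308, n = 593; a·n₀/n = 123·308/593 = 63.8853; c·n₁/n = 28·285/593 = 13.4570
Stratum 2 (Smokers): n₁ = 337, n₀ = 246, n = 583; a·n₀/n = 187·246/583 = 78.9057; c·n₁/n = 119·337/583 = 68.7873
RR_MH = (63.8853 + 78.9057) / (13.4570 + 68.7873) = 142.7910 / 82.2443 = 1.73618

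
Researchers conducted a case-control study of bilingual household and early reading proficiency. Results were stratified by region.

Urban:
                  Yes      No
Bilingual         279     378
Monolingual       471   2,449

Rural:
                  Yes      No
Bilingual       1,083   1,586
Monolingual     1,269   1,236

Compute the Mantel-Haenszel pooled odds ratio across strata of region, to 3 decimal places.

OR_MH = Σ(aᵢdᵢ/nᵢ) / Σ(bᵢcᵢ/nᵢ), where nᵢ is the stratum total.
Stratum 1 (Urban): n = 3577; a·d/n = 279·2449/3577 = 191.0179; b·c/n = 378·471/3577 = 49.7730
Stratum 2 (Rural): n = 5174; a·d/n = 1083·1236/5174 = 258.7143; b·c/n = 1586·1269/5174 = 388.9899
OR_MH = (191.0179 + 258.7143) / (49.7730 + 388.9899) = 449.7322 / 438.7629 = 1.02500

1.025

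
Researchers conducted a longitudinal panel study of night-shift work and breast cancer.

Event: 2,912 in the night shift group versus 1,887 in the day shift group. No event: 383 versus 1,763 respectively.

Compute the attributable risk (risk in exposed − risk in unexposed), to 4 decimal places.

0.3668

From the description: a = 2912, b = 383, c = 1887, d = 1763.
Risk in exposed = 2912/3295 = 0.883763; risk in unexposed = 1887/3650 = 0.516986.
Risk difference = 0.883763 − 0.516986 = 0.366777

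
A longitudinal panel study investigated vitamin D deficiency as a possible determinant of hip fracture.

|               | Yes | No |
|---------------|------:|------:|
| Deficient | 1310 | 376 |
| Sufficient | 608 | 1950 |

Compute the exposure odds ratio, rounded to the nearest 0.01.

11.17

Cells: a = 1310, b = 376, c = 608, d = 1950.
OR = (a·d)/(b·c) = (1310 × 1950) / (376 × 608) = 2554500 / 228608 = 11.17415
The odds of hip fracture are about 11.17 times as high in the deficient group.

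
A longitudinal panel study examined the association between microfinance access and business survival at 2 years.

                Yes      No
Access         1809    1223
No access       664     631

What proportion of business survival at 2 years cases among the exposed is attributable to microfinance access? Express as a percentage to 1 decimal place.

14.1

Cells: a = 1809, b = 1223, c = 664, d = 631.
Risk in exposed = 1809/3032 = 0.59664; risk in unexposed = 664/1295 = 0.51274.
RR = 0.59664/0.51274 = 1.16362
AR% = (RR − 1)/RR × 100 = (1.16362 − 1)/1.16362 × 100 = 14.0613%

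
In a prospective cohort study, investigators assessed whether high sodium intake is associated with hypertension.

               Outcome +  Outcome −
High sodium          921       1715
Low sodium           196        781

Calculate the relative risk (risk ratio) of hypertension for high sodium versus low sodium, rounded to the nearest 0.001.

Cells: a = 921, b = 1715, c = 196, d = 781.
Risk in exposed = 921/2636 = 0.34939; risk in unexposed = 196/977 = 0.20061.
RR = 0.34939 / 0.20061 = 1.74162
The risk among the exposed is 1.74 times that among the unexposed.

1.742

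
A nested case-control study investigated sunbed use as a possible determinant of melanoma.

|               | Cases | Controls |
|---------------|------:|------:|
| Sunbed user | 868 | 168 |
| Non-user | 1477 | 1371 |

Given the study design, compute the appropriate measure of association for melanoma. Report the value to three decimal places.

4.796

Cells: a = 868, b = 168, c = 1477, d = 1371.
This is a nested case-control study: participants were sampled on outcome status, so risks in the source population cannot be estimated directly — relative risk is not valid here. The odds ratio is the appropriate measure.
OR = (a·d)/(b·c) = (868 × 1371) / (168 × 1477) = 1190028 / 248136 = 4.79587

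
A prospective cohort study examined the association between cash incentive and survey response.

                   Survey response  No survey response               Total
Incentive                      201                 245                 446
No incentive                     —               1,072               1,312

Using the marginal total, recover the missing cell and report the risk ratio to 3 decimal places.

The missing cell is in the unexposed row: 1312 − 1072 = 240.
So a = 201, b = 245, c = 240, d = 1072.
RR = [a/(a+b)] / [c/(c+d)] = (201/446) / (240/1312) = 0.45067/0.18293 = 2.46368

2.464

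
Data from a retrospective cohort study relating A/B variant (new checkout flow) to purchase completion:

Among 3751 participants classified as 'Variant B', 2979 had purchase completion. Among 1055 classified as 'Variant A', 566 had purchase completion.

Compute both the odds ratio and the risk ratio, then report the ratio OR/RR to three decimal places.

2.252

From the description: a = 2979, b = 772, c = 566, d = 489.
OR = (2979·489)/(772·566) = 1456731/436952 = 3.33385
Risk in exposed = 2979/3751 = 0.79419; risk in unexposed = 566/1055 = 0.53649; RR = 1.48033
OR/RR = 3.33385 / 1.48033 = 2.25209
The outcome is not rare, so the OR lies further from 1 than the RR.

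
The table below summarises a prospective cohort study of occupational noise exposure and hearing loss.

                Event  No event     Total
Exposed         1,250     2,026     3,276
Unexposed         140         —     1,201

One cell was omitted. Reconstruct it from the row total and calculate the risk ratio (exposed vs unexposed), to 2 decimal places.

The missing cell is in the unexposed row: 1201 − 140 = 1061.
So a = 1250, b = 2026, c = 140, d = 1061.
RR = [a/(a+b)] / [c/(c+d)] = (1250/3276) / (140/1201) = 0.38156/0.11657 = 3.27326

3.27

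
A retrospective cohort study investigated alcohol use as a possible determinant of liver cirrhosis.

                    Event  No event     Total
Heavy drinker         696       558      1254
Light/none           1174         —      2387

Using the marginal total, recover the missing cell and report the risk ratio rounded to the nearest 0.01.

1.13

The missing cell is in the unexposed row: 2387 − 1174 = 1213.
So a = 696, b = 558, c = 1174, d = 1213.
RR = [a/(a+b)] / [c/(c+d)] = (696/1254) / (1174/2387) = 0.55502/0.49183 = 1.12849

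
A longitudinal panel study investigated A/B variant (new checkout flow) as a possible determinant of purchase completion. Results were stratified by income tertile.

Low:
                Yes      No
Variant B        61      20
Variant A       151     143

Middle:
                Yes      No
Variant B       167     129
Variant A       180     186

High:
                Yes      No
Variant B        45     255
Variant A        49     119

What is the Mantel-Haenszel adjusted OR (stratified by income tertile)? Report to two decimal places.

OR_MH = Σ(aᵢdᵢ/nᵢ) / Σ(bᵢcᵢ/nᵢ), where nᵢ is the stratum total.
Stratum 1 (Low): n = 375; a·d/n = 61·143/375 = 23.2613; b·c/n = 20·151/375 = 8.0533
Stratum 2 (Middle): n = 662; a·d/n = 167·186/662 = 46.9215; b·c/n = 129·180/662 = 35.0755
Stratum 3 (High): n = 468; a·d/n = 45·119/468 = 11.4423; b·c/n = 255·49/468 = 26.6987
OR_MH = (23.2613 + 46.9215 + 11.4423) / (8.0533 + 35.0755 + 26.6987) = 81.6251 / 69.8276 = 1.16895

1.17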